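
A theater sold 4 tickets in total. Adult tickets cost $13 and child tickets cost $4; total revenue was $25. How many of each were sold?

adult tickets: 1, child tickets: 3

Let a = adult tickets, c = child tickets.
  c + a = 4
  13a + 4c = 25
From equation 1: a = 4 − c.
Substitute into equation 2 and solve: c = 3.
Then a = 1.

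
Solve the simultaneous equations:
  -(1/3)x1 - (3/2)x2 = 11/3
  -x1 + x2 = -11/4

x1 = 1/4, x2 = -5/2

From equation 2: x1 = 11/4 + x2.
Substitute into equation 1 and solve: x2 = -5/2.
Then x1 = 1/4.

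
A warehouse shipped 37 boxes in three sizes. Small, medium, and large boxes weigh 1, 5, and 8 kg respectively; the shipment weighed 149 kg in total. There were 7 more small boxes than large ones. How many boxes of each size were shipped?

small boxes: 15, medium boxes: 14, large boxes: 8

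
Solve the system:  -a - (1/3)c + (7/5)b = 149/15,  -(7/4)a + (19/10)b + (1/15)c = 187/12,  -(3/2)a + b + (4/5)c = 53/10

Row-reduce:
R1 ← R1 / (-1).
R2 ← R2 + 7/4·R1.
R3 ← R3 + 3/2·R1.
R2 ← R2 / (-11/20).
R1 ← R1 + 7/5·R2.
R3 ← R3 + 11/10·R2.
Row 3 reduces to 0 = -6, a contradiction. The system is inconsistent.

no solution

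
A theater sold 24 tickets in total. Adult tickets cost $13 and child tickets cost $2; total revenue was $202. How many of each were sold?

adult tickets: 14, child tickets: 10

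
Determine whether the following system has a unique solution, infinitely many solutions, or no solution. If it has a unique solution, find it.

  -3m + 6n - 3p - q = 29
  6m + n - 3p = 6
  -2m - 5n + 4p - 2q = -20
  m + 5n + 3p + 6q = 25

Row-reduce the augmented matrix:
R1 ← R1 / (-3).
R2 ← R2 − 6·R1.
R3 ← R3 + 2·R1.
R4 ← R4 − 1·R1.
R2 ← R2 / (13).
R1 ← R1 + 2·R2.
R3 ← R3 + 9·R2.
R4 ← R4 − 7·R2.
R3 ← R3 / (-3/13).
R1 ← R1 + 5/13·R3.
R2 ← R2 + 9/13·R3.
R4 ← R4 − 89/13·R3.
R4 ← R4 / (-665/9).
R1 ← R1 − 41/9·R4.
R2 ← R2 − 8·R4.
R3 ← R3 − 106/9·R4.
Reading off the reduced rows gives m = 1, n = 6, p = 2, q = -2.

m = 1, n = 6, p = 2, q = -2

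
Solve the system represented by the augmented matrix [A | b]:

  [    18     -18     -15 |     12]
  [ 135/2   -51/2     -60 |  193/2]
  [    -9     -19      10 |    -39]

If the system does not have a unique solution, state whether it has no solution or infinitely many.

no solution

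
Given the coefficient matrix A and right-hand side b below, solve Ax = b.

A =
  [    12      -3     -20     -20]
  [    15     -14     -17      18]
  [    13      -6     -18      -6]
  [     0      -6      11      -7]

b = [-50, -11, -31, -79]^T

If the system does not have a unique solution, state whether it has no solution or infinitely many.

x_1 = -1, x_2 = 6, x_3 = -2, x_4 = 3

Row-reduce the augmented matrix:
R1 ← R1 / (12).
R2 ← R2 − 15·R1.
R3 ← R3 − 13·R1.
R2 ← R2 / (-41/4).
R1 ← R1 + 1/4·R2.
R3 ← R3 + 11/4·R2.
R4 ← R4 + 6·R2.
R3 ← R3 / (187/123).
R1 ← R1 + 229/123·R3.
R2 ← R2 + 32/41·R3.
R4 ← R4 − 259/41·R3.
R4 ← R4 / (-9225/187).
R1 ← R1 − 438/187·R4.
R2 ← R2 + 388/187·R4.
R3 ← R3 − 508/187·R4.
Reading off the reduced rows gives x_1 = -1, x_2 = 6, x_3 = -2, x_4 = 3.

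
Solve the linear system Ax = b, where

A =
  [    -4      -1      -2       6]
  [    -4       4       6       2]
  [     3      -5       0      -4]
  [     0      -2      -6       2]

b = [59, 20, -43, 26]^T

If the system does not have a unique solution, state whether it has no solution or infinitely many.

x_1 = -6, x_2 = 1, x_3 = -3, x_4 = 5

Row-reduce the augmented matrix:
R1 ← R1 / (-4).
R2 ← R2 + 4·R1.
R3 ← R3 − 3·R1.
R2 ← R2 / (5).
R1 ← R1 − 1/4·R2.
R3 ← R3 + 23/4·R2.
R4 ← R4 + 2·R2.
R3 ← R3 / (77/10).
R1 ← R1 − 1/10·R3.
R2 ← R2 − 8/5·R3.
R4 ← R4 + 14/5·R3.
R4 ← R4 / (-12/11).
R1 ← R1 + 96/77·R4.
R2 ← R2 − 4/77·R4.
R3 ← R3 + 41/77·R4.
Reading off the reduced rows gives x_1 = -6, x_2 = 1, x_3 = -3, x_4 = 5.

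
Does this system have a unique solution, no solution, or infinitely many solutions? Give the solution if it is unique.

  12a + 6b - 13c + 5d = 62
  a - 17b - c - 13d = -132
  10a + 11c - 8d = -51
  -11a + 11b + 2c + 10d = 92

Row-reduce the augmented matrix:
R1 ← R1 / (12).
R2 ← R2 − 1·R1.
R3 ← R3 − 10·R1.
R4 ← R4 + 11·R1.
R2 ← R2 / (-35/2).
R1 ← R1 − 1/2·R2.
R3 ← R3 + 5·R2.
R4 ← R4 − 33/2·R2.
R3 ← R3 / (458/21).
R1 ← R1 + 227/210·R3.
R2 ← R2 + 1/210·R3.
R4 ← R4 + 1033/105·R3.
R4 ← R4 / (-4181/2290).
R1 ← R1 + 1739/4580·R4.
R2 ← R2 − 3503/4580·R4.
R3 ← R3 + 175/458·R4.
Reading off the reduced rows gives a = 0, b = 4, c = -1, d = 5.

a = 0, b = 4, c = -1, d = 5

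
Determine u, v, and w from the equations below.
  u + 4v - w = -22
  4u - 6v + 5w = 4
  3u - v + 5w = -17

u = -4, v = -5, w = -2

Row-reduce the augmented matrix:
R2 ← R2 − 4·R1.
R3 ← R3 − 3·R1.
R2 ← R2 / (-22).
R1 ← R1 − 4·R2.
R3 ← R3 + 13·R2.
R3 ← R3 / (59/22).
R1 ← R1 − 7/11·R3.
R2 ← R2 + 9/22·R3.
Reading off the reduced rows gives u = -4, v = -5, w = -2.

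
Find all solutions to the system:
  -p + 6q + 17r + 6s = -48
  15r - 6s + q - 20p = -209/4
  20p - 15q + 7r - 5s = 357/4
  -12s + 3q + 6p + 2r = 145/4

Row-reduce the augmented matrix:
R1 ← R1 / (-1).
R2 ← R2 + 20·R1.
R3 ← R3 − 20·R1.
R4 ← R4 − 6·R1.
R2 ← R2 / (-119).
R1 ← R1 + 6·R2.
R3 ← R3 − 105·R2.
R4 ← R4 − 39·R2.
R3 ← R3 / (1024/17).
R1 ← R1 + 73/119·R3.
R2 ← R2 − 325/119·R3.
R4 ← R4 + 299/119·R3.
R4 ← R4 / (-122821/7168).
R1 ← R1 − 2809/7168·R4.
R2 ← R2 − 6347/7168·R4.
R3 ← R3 − 65/1024·R4.
Reading off the reduced rows gives p = 5/2, q = -9/4, r = -1, s = -5/2.

p = 5/2, q = -9/4, r = -1, s = -5/2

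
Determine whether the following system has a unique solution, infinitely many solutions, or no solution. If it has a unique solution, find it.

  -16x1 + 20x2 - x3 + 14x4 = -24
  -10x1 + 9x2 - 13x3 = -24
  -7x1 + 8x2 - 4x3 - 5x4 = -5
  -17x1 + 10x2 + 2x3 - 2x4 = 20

Row-reduce the augmented matrix:
R1 ← R1 / (-16).
R2 ← R2 + 10·R1.
R3 ← R3 + 7·R1.
R4 ← R4 + 17·R1.
R2 ← R2 / (-7/2).
R1 ← R1 + 5/4·R2.
R3 ← R3 + 3/4·R2.
R4 ← R4 + 45/4·R2.
R3 ← R3 / (-51/56).
R1 ← R1 − 251/56·R3.
R2 ← R2 − 99/28·R3.
R4 ← R4 − 2399/56·R3.
R4 ← R4 / (-21617/51).
R1 ← R1 + 2207/51·R4.
R2 ← R2 + 568/17·R4.
R3 ← R3 − 518/51·R4.
Reading off the reduced rows gives x1 = -2, x2 = -2, x3 = 2, x4 = -1.

x1 = -2, x2 = -2, x3 = 2, x4 = -1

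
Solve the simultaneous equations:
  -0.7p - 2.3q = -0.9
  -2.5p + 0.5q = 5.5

p = -2, q = 1

Row-reduce the augmented matrix:
R1 ← R1 / (-7/10).
R2 ← R2 + 5/2·R1.
R2 ← R2 / (61/7).
R1 ← R1 − 23/7·R2.
Reading off the reduced rows gives p = -2, q = 1.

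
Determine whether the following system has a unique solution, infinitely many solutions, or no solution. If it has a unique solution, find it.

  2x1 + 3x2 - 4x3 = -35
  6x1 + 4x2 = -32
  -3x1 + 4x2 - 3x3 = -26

x1 = -2, x2 = -5, x3 = 4

Row-reduce the augmented matrix:
R1 ← R1 / (2).
R2 ← R2 − 6·R1.
R3 ← R3 + 3·R1.
R2 ← R2 / (-5).
R1 ← R1 − 3/2·R2.
R3 ← R3 − 17/2·R2.
R3 ← R3 / (57/5).
R1 ← R1 − 8/5·R3.
R2 ← R2 + 12/5·R3.
Reading off the reduced rows gives x1 = -2, x2 = -5, x3 = 4.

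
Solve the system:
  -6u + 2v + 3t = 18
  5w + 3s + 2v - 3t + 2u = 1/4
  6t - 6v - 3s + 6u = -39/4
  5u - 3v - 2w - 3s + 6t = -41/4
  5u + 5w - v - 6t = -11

Row-reduce the augmented matrix:
R1 ← R1 / (-6).
R2 ← R2 − 2·R1.
R3 ← R3 − 6·R1.
R4 ← R4 − 5·R1.
R5 ← R5 − 5·R1.
R2 ← R2 / (8/3).
R1 ← R1 + 1/3·R2.
R3 ← R3 + 4·R2.
R4 ← R4 + 4/3·R2.
R5 ← R5 − 2/3·R2.
R3 ← R3 / (15/2).
R1 ← R1 − 5/8·R3.
R2 ← R2 − 15/8·R3.
R4 ← R4 − 1/2·R3.
R5 ← R5 − 15/4·R3.
R4 ← R4 / (-8/5).
R1 ← R1 − 1/4·R4.
R2 ← R2 − 3/4·R4.
R3 ← R3 − 1/5·R4.
R5 ← R5 + 3/2·R4.
R5 ← R5 / (-405/32).
R1 ← R1 + 9/64·R5.
R2 ← R2 − 69/64·R5.
R3 ← R3 − 27/16·R5.
R4 ← R4 + 71/16·R5.
Reading off the reduced rows gives u = -5/2, v = 0, w = 3/2, s = 1/4, t = 1.

u = -5/2, v = 0, w = 3/2, s = 1/4, t = 1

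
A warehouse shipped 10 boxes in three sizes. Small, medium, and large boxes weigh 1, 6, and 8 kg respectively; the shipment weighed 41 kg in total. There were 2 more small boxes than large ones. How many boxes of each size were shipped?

small boxes: 5, medium boxes: 2, large boxes: 3

Let s = small boxes, m = medium boxes, l = large boxes.
  m + l + s = 10
  s + 6m + 8l = 41
  s - l = 2
Row-reduce the augmented matrix:
R2 ← R2 − 1·R1.
R3 ← R3 − 1·R1.
R2 ← R2 / (5).
R1 ← R1 − 1·R2.
R3 ← R3 + 1·R2.
R3 ← R3 / (-3/5).
R1 ← R1 + 2/5·R3.
R2 ← R2 − 7/5·R3.
Reading off the reduced rows gives s = 5, m = 2, l = 3.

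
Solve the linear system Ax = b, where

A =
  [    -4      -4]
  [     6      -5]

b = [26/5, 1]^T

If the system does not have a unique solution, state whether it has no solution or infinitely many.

Row-reduce the augmented matrix:
R1 ← R1 / (-4).
R2 ← R2 − 6·R1.
R2 ← R2 / (-11).
R1 ← R1 − 1·R2.
Reading off the reduced rows gives x_1 = -1/2, x_2 = -4/5.

x_1 = -1/2, x_2 = -4/5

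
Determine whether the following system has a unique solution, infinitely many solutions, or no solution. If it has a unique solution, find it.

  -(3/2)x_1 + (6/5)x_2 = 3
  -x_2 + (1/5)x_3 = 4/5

infinitely many solutions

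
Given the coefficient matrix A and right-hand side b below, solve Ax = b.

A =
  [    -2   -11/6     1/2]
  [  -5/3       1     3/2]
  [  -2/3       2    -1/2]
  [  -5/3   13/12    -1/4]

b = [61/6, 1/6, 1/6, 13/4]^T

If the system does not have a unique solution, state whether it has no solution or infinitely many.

no solution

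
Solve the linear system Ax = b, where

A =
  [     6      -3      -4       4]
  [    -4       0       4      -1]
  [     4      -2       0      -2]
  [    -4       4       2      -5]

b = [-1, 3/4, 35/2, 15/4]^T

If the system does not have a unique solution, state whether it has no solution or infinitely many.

Row-reduce the augmented matrix:
R1 ← R1 / (6).
R2 ← R2 + 4·R1.
R3 ← R3 − 4·R1.
R4 ← R4 + 4·R1.
R2 ← R2 / (-2).
R1 ← R1 + 1/2·R2.
R4 ← R4 − 2·R2.
R3 ← R3 / (8/3).
R1 ← R1 + 1·R3.
R2 ← R2 + 2/3·R3.
R4 ← R4 − 2/3·R3.
R4 ← R4 / (1/2).
R1 ← R1 + 3/2·R4.
R2 ← R2 + 2·R4.
R3 ← R3 + 7/4·R4.
Reading off the reduced rows gives x_1 = 5/2, x_2 = -1, x_3 = 2, x_4 = -11/4.

x_1 = 5/2, x_2 = -1, x_3 = 2, x_4 = -11/4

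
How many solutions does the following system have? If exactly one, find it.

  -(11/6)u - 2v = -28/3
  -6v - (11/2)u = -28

Row-reduce:
R1 ← R1 / (-11/6).
R2 ← R2 + 11/2·R1.
Rank is 1 with 2 unknowns, leaving v free.

infinitely many solutions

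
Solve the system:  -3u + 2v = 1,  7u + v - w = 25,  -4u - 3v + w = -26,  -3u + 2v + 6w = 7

u = 3, v = 5, w = 1

Row-reduce the augmented matrix:
R1 ← R1 / (-3).
R2 ← R2 − 7·R1.
R3 ← R3 + 4·R1.
R4 ← R4 + 3·R1.
R2 ← R2 / (17/3).
R1 ← R1 + 2/3·R2.
R3 ← R3 + 17/3·R2.
Swap R3 and R4.
R3 ← R3 / (6).
R1 ← R1 + 2/17·R3.
R2 ← R2 + 3/17·R3.
R4 reduces to 0 = 0, so the extra equation is consistent.
Reading off the reduced rows gives u = 3, v = 5, w = 1.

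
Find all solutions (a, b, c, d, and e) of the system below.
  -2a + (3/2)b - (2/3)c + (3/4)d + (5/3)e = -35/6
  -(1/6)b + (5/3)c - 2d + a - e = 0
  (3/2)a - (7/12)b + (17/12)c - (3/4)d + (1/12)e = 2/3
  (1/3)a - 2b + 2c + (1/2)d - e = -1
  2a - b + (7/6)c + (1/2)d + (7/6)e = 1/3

Row-reduce:
R1 ← R1 / (-2).
R2 ← R2 − 1·R1.
R3 ← R3 − 3/2·R1.
R4 ← R4 − 1/3·R1.
R5 ← R5 − 2·R1.
R2 ← R2 / (7/12).
R1 ← R1 + 3/4·R2.
R3 ← R3 − 13/24·R2.
R4 ← R4 + 7/4·R2.
R5 ← R5 − 1/2·R2.
R3 ← R3 / (-9/28).
R1 ← R1 − 43/21·R3.
R2 ← R2 − 16/7·R3.
R4 ← R4 − 53/9·R3.
R5 ← R5 + 9/14·R3.
R4 ← R4 / (6467/324).
R1 ← R1 − 643/108·R4.
R2 ← R2 − 119/18·R4.
R3 ← R3 + 37/9·R4.
Row 5 reduces to 0 = -1, a contradiction. The system is inconsistent.

no solution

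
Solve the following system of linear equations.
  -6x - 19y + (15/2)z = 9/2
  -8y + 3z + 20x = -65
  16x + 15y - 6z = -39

no solution

Row-reduce:
R1 ← R1 / (-6).
R2 ← R2 − 20·R1.
R3 ← R3 − 16·R1.
R2 ← R2 / (-214/3).
R1 ← R1 − 19/6·R2.
R3 ← R3 + 107/3·R2.
Row 3 reduces to 0 = -2, a contradiction. The system is inconsistent.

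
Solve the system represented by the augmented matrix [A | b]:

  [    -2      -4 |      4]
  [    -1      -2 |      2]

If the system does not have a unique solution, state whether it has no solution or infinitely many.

infinitely many solutions

Row-reduce:
R1 ← R1 / (-2).
R2 ← R2 + 1·R1.
Rank is 1 with 2 unknowns, leaving x_2 free.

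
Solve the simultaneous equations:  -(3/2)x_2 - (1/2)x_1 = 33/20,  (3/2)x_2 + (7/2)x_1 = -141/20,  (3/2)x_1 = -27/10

Row-reduce the augmented matrix:
R1 ← R1 / (-1/2).
R2 ← R2 − 7/2·R1.
R3 ← R3 − 3/2·R1.
R2 ← R2 / (-9).
R1 ← R1 − 3·R2.
R3 ← R3 + 9/2·R2.
R3 reduces to 0 = 0, so the extra equation is consistent.
Reading off the reduced rows gives x_1 = -9/5, x_2 = -1/2.

x_1 = -9/5, x_2 = -1/2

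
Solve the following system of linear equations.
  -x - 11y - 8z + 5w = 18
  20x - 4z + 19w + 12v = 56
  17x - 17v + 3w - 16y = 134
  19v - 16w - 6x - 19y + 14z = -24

infinitely many solutions

Row-reduce:
R1 ← R1 / (-1).
R2 ← R2 − 20·R1.
R3 ← R3 − 17·R1.
R4 ← R4 + 6·R1.
R2 ← R2 / (-220).
R1 ← R1 − 11·R2.
R3 ← R3 + 203·R2.
R4 ← R4 − 47·R2.
R3 ← R3 / (843/55).
R1 ← R1 + 1/5·R3.
R2 ← R2 − 41/55·R3.
R4 ← R4 − 1483/55·R3.
R4 ← R4 / (9993/562).
R1 ← R1 − 187/281·R4.
R2 ← R2 − 146/281·R4.
R3 ← R3 + 1599/1124·R4.
Rank is 4 with 5 unknowns, leaving v free.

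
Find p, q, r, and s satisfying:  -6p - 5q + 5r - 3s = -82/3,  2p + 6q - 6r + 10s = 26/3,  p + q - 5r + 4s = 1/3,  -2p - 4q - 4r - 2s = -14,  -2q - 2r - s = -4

Row-reduce the augmented matrix:
R1 ← R1 / (-6).
R2 ← R2 − 2·R1.
R3 ← R3 − 1·R1.
R4 ← R4 + 2·R1.
R2 ← R2 / (13/3).
R1 ← R1 − 5/6·R2.
R3 ← R3 − 1/6·R2.
R4 ← R4 + 7/3·R2.
R5 ← R5 + 2·R2.
R3 ← R3 / (-4).
R2 ← R2 + 1·R3.
R4 ← R4 + 8·R3.
R5 ← R5 + 4·R3.
R4 ← R4 / (-32/13).
R1 ← R1 + 16/13·R4.
R2 ← R2 − 67/52·R4.
R3 ← R3 + 41/52·R4.
R5 reduces to 0 = 0, so the extra equation is consistent.
Reading off the reduced rows gives p = 3, q = 8/3, r = 0, s = -4/3.

p = 3, q = 8/3, r = 0, s = -4/3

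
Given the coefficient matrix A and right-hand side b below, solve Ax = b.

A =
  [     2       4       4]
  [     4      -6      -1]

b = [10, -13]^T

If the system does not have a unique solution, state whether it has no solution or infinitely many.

infinitely many solutions

Row-reduce:
R1 ← R1 / (2).
R2 ← R2 − 4·R1.
R2 ← R2 / (-14).
R1 ← R1 − 2·R2.
Rank is 2 with 3 unknowns, leaving x_3 free.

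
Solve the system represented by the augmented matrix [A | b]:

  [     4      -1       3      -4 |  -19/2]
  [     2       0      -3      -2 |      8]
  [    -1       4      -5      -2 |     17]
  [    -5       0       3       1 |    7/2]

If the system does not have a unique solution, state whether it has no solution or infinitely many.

Row-reduce the augmented matrix:
R1 ← R1 / (4).
R2 ← R2 − 2·R1.
R3 ← R3 + 1·R1.
R4 ← R4 + 5·R1.
R2 ← R2 / (1/2).
R1 ← R1 + 1/4·R2.
R3 ← R3 − 15/4·R2.
R4 ← R4 + 5/4·R2.
R3 ← R3 / (59/2).
R1 ← R1 + 3/2·R3.
R2 ← R2 + 9·R3.
R4 ← R4 + 9/2·R3.
R4 ← R4 / (-263/59).
R1 ← R1 + 68/59·R4.
R2 ← R2 + 54/59·R4.
R3 ← R3 + 6/59·R4.
Reading off the reduced rows gives x_1 = -3, x_2 = -3/2, x_3 = -3, x_4 = -5/2.

x_1 = -3, x_2 = -3/2, x_3 = -3, x_4 = -5/2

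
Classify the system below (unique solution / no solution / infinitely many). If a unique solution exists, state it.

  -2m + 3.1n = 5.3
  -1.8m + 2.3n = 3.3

m = 2, n = 3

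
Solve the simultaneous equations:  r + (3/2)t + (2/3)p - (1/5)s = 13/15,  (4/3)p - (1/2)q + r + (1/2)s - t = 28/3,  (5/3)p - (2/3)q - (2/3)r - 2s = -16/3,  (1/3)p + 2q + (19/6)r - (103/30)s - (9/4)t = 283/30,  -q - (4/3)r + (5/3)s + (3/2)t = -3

Row-reduce:
R1 ← R1 / (2/3).
R2 ← R2 − 4/3·R1.
R3 ← R3 − 5/3·R1.
R4 ← R4 − 1/3·R1.
R2 ← R2 / (-1/2).
R3 ← R3 + 2/3·R2.
R4 ← R4 − 2·R2.
R5 ← R5 + 1·R2.
R3 ← R3 / (-11/6).
R1 ← R1 − 3/2·R3.
R2 ← R2 − 2·R3.
R4 ← R4 + 4/3·R3.
R5 ← R5 − 2/3·R3.
R4 ← R4 / (368/165).
R1 ← R1 + 138/55·R4.
R2 ← R2 + 261/55·R4.
R3 ← R3 − 81/55·R4.
R5 ← R5 + 184/165·R4.
Row 5 reduces to 0 = 3/2, a contradiction. The system is inconsistent.

no solution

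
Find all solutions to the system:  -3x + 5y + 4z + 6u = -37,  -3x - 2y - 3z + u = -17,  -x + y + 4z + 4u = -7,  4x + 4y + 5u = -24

x = 3, y = -4, z = 4, u = -4

Row-reduce the augmented matrix:
R1 ← R1 / (-3).
R2 ← R2 + 3·R1.
R3 ← R3 + 1·R1.
R4 ← R4 − 4·R1.
R2 ← R2 / (-7).
R1 ← R1 + 5/3·R2.
R3 ← R3 + 2/3·R2.
R4 ← R4 − 32/3·R2.
R3 ← R3 / (10/3).
R1 ← R1 − 1/3·R3.
R2 ← R2 − 1·R3.
R4 ← R4 + 16/3·R3.
R4 ← R4 / (327/35).
R1 ← R1 + 37/35·R4.
R2 ← R2 + 1/35·R4.
R3 ← R3 − 26/35·R4.
Reading off the reduced rows gives x = 3, y = -4, z = 4, u = -4.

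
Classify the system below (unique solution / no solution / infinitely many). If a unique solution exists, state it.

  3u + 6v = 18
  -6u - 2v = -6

Row-reduce the augmented matrix:
R1 ← R1 / (3).
R2 ← R2 + 6·R1.
R2 ← R2 / (10).
R1 ← R1 − 2·R2.
Reading off the reduced rows gives u = 0, v = 3.

u = 0, v = 3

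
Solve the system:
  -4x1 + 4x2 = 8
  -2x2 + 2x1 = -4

Row-reduce:
R1 ← R1 / (-4).
R2 ← R2 − 2·R1.
Rank is 1 with 2 unknowns, leaving x2 free.

infinitely many solutions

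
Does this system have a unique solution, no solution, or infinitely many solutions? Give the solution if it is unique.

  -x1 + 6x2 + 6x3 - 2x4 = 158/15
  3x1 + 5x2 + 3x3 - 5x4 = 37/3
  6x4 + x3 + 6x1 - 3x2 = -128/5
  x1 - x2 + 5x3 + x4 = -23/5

x1 = -4/3, x2 = 2/3, x3 = 0, x4 = -13/5

Row-reduce the augmented matrix:
R1 ← R1 / (-1).
R2 ← R2 − 3·R1.
R3 ← R3 − 6·R1.
R4 ← R4 − 1·R1.
R2 ← R2 / (23).
R1 ← R1 + 6·R2.
R3 ← R3 − 33·R2.
R4 ← R4 − 5·R2.
R3 ← R3 / (158/23).
R1 ← R1 + 12/23·R3.
R2 ← R2 − 21/23·R3.
R4 ← R4 − 148/23·R3.
R4 ← R4 / (-614/79).
R1 ← R1 + 10/79·R4.
R2 ← R2 + 281/158·R4.
R3 ← R3 − 225/158·R4.
Reading off the reduced rows gives x1 = -4/3, x2 = 2/3, x3 = 0, x4 = -13/5.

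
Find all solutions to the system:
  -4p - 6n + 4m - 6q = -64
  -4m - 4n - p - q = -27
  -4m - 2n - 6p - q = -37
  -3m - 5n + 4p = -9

Row-reduce the augmented matrix:
R1 ← R1 / (4).
R2 ← R2 + 4·R1.
R3 ← R3 + 4·R1.
R4 ← R4 + 3·R1.
R2 ← R2 / (-10).
R1 ← R1 + 3/2·R2.
R3 ← R3 + 8·R2.
R4 ← R4 + 19/2·R2.
R3 ← R3 / (-6).
R1 ← R1 + 1/4·R3.
R2 ← R2 − 1/2·R3.
R4 ← R4 − 23/4·R3.
R4 ← R4 / (97/120).
R1 ← R1 + 47/120·R4.
R2 ← R2 − 7/12·R4.
R3 ← R3 − 7/30·R4.
Reading off the reduced rows gives m = 0, n = 5, p = 4, q = 3.

m = 0, n = 5, p = 4, q = 3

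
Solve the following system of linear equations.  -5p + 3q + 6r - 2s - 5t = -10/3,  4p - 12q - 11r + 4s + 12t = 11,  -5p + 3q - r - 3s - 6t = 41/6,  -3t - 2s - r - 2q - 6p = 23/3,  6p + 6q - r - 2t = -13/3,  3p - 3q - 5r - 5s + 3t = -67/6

Row-reduce the augmented matrix:
R1 ← R1 / (-5).
R2 ← R2 − 4·R1.
R3 ← R3 + 5·R1.
R4 ← R4 + 6·R1.
R5 ← R5 − 6·R1.
R6 ← R6 − 3·R1.
R2 ← R2 / (-48/5).
R1 ← R1 + 3/5·R2.
R4 ← R4 + 28/5·R2.
R5 ← R5 − 48/5·R2.
R6 ← R6 + 6/5·R2.
R3 ← R3 / (-7).
R1 ← R1 + 13/16·R3.
R2 ← R2 − 31/48·R3.
R4 ← R4 + 55/12·R3.
R6 ← R6 + 5/8·R3.
R4 ← R4 / (-29/84).
R1 ← R1 − 41/112·R4.
R2 ← R2 + 115/336·R4.
R3 ← R3 − 1/7·R4.
R6 ← R6 + 359/56·R4.
Swap R5 and R6.
R5 ← R5 / (1037/58).
R1 ← R1 + 53/116·R5.
R2 ← R2 − 9/116·R5.
R3 ← R3 + 8/29·R5.
R4 ← R4 − 85/29·R5.
R6 reduces to 0 = 0, so the extra equation is consistent.
Reading off the reduced rows gives p = -4/3, q = 0, r = -5/3, s = 5/2, t = -1.

p = -4/3, q = 0, r = -5/3, s = 5/2, t = -1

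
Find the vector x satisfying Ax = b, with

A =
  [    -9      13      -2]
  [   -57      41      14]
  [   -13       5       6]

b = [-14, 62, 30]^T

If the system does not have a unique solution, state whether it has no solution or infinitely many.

Row-reduce:
R1 ← R1 / (-9).
R2 ← R2 + 57·R1.
R3 ← R3 + 13·R1.
R2 ← R2 / (-124/3).
R1 ← R1 + 13/9·R2.
R3 ← R3 + 124/9·R2.
Rank is 2 with 3 unknowns, leaving x_3 free.

infinitely many solutions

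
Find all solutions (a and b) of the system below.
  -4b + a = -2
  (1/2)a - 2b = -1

infinitely many solutions

Row-reduce:
R2 ← R2 − 1/2·R1.
Rank is 1 with 2 unknowns, leaving b free.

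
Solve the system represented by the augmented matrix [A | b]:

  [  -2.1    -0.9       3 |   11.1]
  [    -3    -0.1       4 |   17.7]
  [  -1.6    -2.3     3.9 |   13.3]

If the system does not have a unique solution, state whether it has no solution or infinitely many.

x_1 = 2, x_2 = 3, x_3 = 6

Row-reduce the augmented matrix:
R1 ← R1 / (-21/10).
R2 ← R2 + 3·R1.
R3 ← R3 + 8/5·R1.
R2 ← R2 / (83/70).
R1 ← R1 − 3/7·R2.
R3 ← R3 + 113/70·R2.
R3 ← R3 / (1017/830).
R1 ← R1 + 110/83·R3.
R2 ← R2 + 20/83·R3.
Reading off the reduced rows gives x_1 = 2, x_2 = 3, x_3 = 6.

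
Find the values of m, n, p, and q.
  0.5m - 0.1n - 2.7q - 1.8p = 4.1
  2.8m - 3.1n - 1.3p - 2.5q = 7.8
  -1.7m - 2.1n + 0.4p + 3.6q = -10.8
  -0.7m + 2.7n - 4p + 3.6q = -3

Row-reduce the augmented matrix:
R1 ← R1 / (1/2).
R2 ← R2 − 14/5·R1.
R3 ← R3 + 17/10·R1.
R4 ← R4 + 7/10·R1.
R2 ← R2 / (-127/50).
R1 ← R1 + 1/5·R2.
R3 ← R3 + 61/25·R2.
R4 ← R4 − 64/25·R2.
R3 ← R3 / (-8988/635).
R1 ← R1 + 545/127·R3.
R2 ← R2 + 439/127·R3.
R4 ← R4 − 1479/635·R3.
R4 ← R4 / (288403/29960).
R1 ← R1 + 18451/17976·R4.
R2 ← R2 + 11597/17976·R4.
R3 ← R3 − 22483/17976·R4.
Reading off the reduced rows gives m = 3, n = 1, p = 0, q = -1.

m = 3, n = 1, p = 0, q = -1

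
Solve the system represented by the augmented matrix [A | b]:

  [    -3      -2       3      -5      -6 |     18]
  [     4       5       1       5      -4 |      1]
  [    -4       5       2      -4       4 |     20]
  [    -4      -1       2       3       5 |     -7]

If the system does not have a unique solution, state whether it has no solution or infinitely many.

infinitely many solutions

Row-reduce:
R1 ← R1 / (-3).
R2 ← R2 − 4·R1.
R3 ← R3 + 4·R1.
R4 ← R4 + 4·R1.
R2 ← R2 / (7/3).
R1 ← R1 − 2/3·R2.
R3 ← R3 − 23/3·R2.
R4 ← R4 − 5/3·R2.
R3 ← R3 / (-129/7).
R1 ← R1 + 17/7·R3.
R2 ← R2 − 15/7·R3.
R4 ← R4 + 39/7·R3.
R4 ← R4 / (361/43).
R1 ← R1 − 46/43·R4.
R2 ← R2 − 10/43·R4.
R3 ← R3 + 19/43·R4.
Rank is 4 with 5 unknowns, leaving x_5 free.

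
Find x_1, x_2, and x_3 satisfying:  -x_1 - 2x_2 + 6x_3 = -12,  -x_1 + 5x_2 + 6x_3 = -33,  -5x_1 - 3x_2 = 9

Row-reduce the augmented matrix:
R1 ← R1 / (-1).
R2 ← R2 + 1·R1.
R3 ← R3 + 5·R1.
R2 ← R2 / (7).
R1 ← R1 − 2·R2.
R3 ← R3 − 7·R2.
R3 ← R3 / (-30).
R1 ← R1 + 6·R3.
Reading off the reduced rows gives x_1 = 0, x_2 = -3, x_3 = -3.

x_1 = 0, x_2 = -3, x_3 = -3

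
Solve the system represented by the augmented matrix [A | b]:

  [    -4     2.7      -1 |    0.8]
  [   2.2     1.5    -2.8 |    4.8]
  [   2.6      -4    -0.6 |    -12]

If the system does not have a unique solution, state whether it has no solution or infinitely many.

Row-reduce the augmented matrix:
R1 ← R1 / (-4).
R2 ← R2 − 11/5·R1.
R3 ← R3 − 13/5·R1.
R2 ← R2 / (597/200).
R1 ← R1 + 27/40·R2.
R3 ← R3 + 449/200·R2.
R3 ← R3 / (-11252/2985).
R1 ← R1 + 101/199·R3.
R2 ← R2 + 670/597·R3.
Reading off the reduced rows gives x_1 = 2, x_2 = 4, x_3 = 2.

x_1 = 2, x_2 = 4, x_3 = 2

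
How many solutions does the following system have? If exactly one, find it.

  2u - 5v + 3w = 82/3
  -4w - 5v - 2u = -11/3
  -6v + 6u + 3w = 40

u = 5/2, v = -8/3, w = 3

Row-reduce the augmented matrix:
R1 ← R1 / (2).
R2 ← R2 + 2·R1.
R3 ← R3 − 6·R1.
R2 ← R2 / (-10).
R1 ← R1 + 5/2·R2.
R3 ← R3 − 9·R2.
R3 ← R3 / (-69/10).
R1 ← R1 − 7/4·R3.
R2 ← R2 − 1/10·R3.
Reading off the reduced rows gives u = 5/2, v = -8/3, w = 3.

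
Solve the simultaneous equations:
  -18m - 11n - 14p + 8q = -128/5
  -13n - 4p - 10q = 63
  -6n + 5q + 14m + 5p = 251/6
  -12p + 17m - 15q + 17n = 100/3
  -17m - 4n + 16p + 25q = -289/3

Row-reduce the augmented matrix:
R1 ← R1 / (-18).
R3 ← R3 − 14·R1.
R4 ← R4 − 17·R1.
R5 ← R5 + 17·R1.
R2 ← R2 / (-13).
R1 ← R1 − 11/18·R2.
R3 ← R3 + 131/9·R2.
R4 ← R4 − 119/18·R2.
R5 ← R5 − 115/18·R2.
R3 ← R3 / (-55/39).
R1 ← R1 − 23/39·R3.
R2 ← R2 − 4/13·R3.
R4 ← R4 + 1063/39·R3.
R5 ← R5 − 1063/39·R3.
R4 ← R4 / (-73561/165).
R1 ← R1 − 1396/165·R4.
R2 ← R2 − 934/165·R4.
R3 ← R3 + 2623/165·R4.
R5 ← R5 − 73561/165·R4.
R5 reduces to 0 = 0, so the extra equation is consistent.
Reading off the reduced rows gives m = 8/3, n = -3, p = -1/2, q = -11/5.

m = 8/3, n = -3, p = -1/2, q = -11/5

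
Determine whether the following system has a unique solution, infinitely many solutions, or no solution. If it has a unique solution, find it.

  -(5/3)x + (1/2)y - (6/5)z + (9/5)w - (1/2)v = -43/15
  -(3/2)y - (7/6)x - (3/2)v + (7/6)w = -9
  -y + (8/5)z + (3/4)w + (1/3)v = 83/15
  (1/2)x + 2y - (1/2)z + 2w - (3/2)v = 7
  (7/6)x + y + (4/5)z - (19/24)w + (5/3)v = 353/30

infinitely many solutions

Row-reduce:
R1 ← R1 / (-5/3).
R2 ← R2 + 7/6·R1.
R4 ← R4 − 1/2·R1.
R5 ← R5 − 7/6·R1.
R2 ← R2 / (-37/20).
R1 ← R1 + 3/10·R2.
R3 ← R3 + 1·R2.
R4 ← R4 − 43/20·R2.
R5 ← R5 − 27/20·R2.
R3 ← R3 / (212/185).
R1 ← R1 − 108/185·R3.
R2 ← R2 + 84/185·R3.
R4 ← R4 − 43/370·R3.
R5 ← R5 − 106/185·R3.
R4 ← R4 / (19931/8480).
R1 ← R1 + 1561/1060·R4.
R2 ← R2 − 1169/3180·R4.
R3 ← R3 − 1777/2544·R4.
Rank is 4 with 5 unknowns, leaving v free.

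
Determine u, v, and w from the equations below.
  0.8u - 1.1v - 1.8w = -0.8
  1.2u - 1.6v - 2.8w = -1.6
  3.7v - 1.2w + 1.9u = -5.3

Row-reduce the augmented matrix:
R1 ← R1 / (4/5).
R2 ← R2 − 6/5·R1.
R3 ← R3 − 19/10·R1.
R2 ← R2 / (1/20).
R1 ← R1 + 11/8·R2.
R3 ← R3 − 101/16·R2.
R3 ← R3 / (157/10).
R1 ← R1 + 5·R3.
R2 ← R2 + 2·R3.
Reading off the reduced rows gives u = 3, v = -2, w = 3.

u = 3, v = -2, w = 3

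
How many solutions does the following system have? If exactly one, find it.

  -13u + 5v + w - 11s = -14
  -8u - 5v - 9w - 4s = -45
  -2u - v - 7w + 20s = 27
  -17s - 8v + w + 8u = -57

Row-reduce the augmented matrix:
R1 ← R1 / (-13).
R2 ← R2 + 8·R1.
R3 ← R3 + 2·R1.
R4 ← R4 − 8·R1.
R2 ← R2 / (-105/13).
R1 ← R1 + 5/13·R2.
R3 ← R3 + 23/13·R2.
R4 ← R4 + 64/13·R2.
R3 ← R3 / (-106/21).
R1 ← R1 − 8/21·R3.
R2 ← R2 − 25/21·R3.
R4 ← R4 − 157/21·R3.
R4 ← R4 / (306/53).
R1 ← R1 − 611/265·R4.
R2 ← R2 − 1227/265·R4.
R3 ← R3 + 1107/265·R4.
Reading off the reduced rows gives u = 1, v = 4, w = 1, s = 2.

u = 1, v = 4, w = 1, s = 2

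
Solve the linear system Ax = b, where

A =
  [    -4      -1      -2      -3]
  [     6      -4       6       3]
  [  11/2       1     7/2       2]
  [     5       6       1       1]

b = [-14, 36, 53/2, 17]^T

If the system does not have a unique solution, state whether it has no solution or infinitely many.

infinitely many solutions

Row-reduce:
R1 ← R1 / (-4).
R2 ← R2 − 6·R1.
R3 ← R3 − 11/2·R1.
R4 ← R4 − 5·R1.
R2 ← R2 / (-11/2).
R1 ← R1 − 1/4·R2.
R3 ← R3 + 3/8·R2.
R4 ← R4 − 19/4·R2.
R3 ← R3 / (6/11).
R1 ← R1 − 7/11·R3.
R2 ← R2 + 6/11·R3.
R4 ← R4 − 12/11·R3.
Rank is 3 with 4 unknowns, leaving x_4 free.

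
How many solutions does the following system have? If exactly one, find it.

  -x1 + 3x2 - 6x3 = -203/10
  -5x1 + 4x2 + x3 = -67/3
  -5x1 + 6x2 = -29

Row-reduce the augmented matrix:
R1 ← R1 / (-1).
R2 ← R2 + 5·R1.
R3 ← R3 + 5·R1.
R2 ← R2 / (-11).
R1 ← R1 + 3·R2.
R3 ← R3 + 9·R2.
R3 ← R3 / (51/11).
R1 ← R1 + 27/11·R3.
R2 ← R2 + 31/11·R3.
Reading off the reduced rows gives x1 = 14/5, x2 = -5/2, x3 = 5/3.

x1 = 14/5, x2 = -5/2, x3 = 5/3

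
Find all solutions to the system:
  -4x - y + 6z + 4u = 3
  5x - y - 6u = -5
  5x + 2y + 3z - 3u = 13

Row-reduce:
R1 ← R1 / (-4).
R2 ← R2 − 5·R1.
R3 ← R3 − 5·R1.
R2 ← R2 / (-9/4).
R1 ← R1 − 1/4·R2.
R3 ← R3 − 3/4·R2.
R3 ← R3 / (13).
R1 ← R1 + 2/3·R3.
R2 ← R2 + 10/3·R3.
Rank is 3 with 4 unknowns, leaving u free.

infinitely many solutions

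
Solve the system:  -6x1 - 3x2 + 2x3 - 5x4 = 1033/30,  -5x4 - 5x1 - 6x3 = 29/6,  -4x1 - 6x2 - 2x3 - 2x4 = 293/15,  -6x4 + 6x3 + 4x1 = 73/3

Row-reduce the augmented matrix:
R1 ← R1 / (-6).
R2 ← R2 + 5·R1.
R3 ← R3 + 4·R1.
R4 ← R4 − 4·R1.
R2 ← R2 / (5/2).
R1 ← R1 − 1/2·R2.
R3 ← R3 + 4·R2.
R4 ← R4 + 2·R2.
R3 ← R3 / (-78/5).
R1 ← R1 − 6/5·R3.
R2 ← R2 + 46/15·R3.
R4 ← R4 − 6/5·R3.
R4 ← R4 / (-10).
R1 ← R1 − 1·R4.
R2 ← R2 + 1/3·R4.
Reading off the reduced rows gives x1 = -5/3, x2 = -11/5, x3 = 8/3, x4 = -5/2.

x1 = -5/3, x2 = -11/5, x3 = 8/3, x4 = -5/2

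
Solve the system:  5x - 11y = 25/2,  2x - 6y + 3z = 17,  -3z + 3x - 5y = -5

no solution

Row-reduce:
R1 ← R1 / (5).
R2 ← R2 − 2·R1.
R3 ← R3 − 3·R1.
R2 ← R2 / (-8/5).
R1 ← R1 + 11/5·R2.
R3 ← R3 − 8/5·R2.
Row 3 reduces to 0 = -1/2, a contradiction. The system is inconsistent.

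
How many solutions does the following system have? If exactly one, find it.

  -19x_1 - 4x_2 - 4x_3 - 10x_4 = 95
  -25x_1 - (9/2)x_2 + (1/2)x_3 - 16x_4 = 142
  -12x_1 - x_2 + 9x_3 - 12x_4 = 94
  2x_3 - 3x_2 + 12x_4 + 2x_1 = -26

infinitely many solutions

Row-reduce:
R1 ← R1 / (-19).
R2 ← R2 + 25·R1.
R3 ← R3 + 12·R1.
R4 ← R4 − 2·R1.
R2 ← R2 / (29/38).
R1 ← R1 − 4/19·R2.
R3 ← R3 − 29/19·R2.
R4 ← R4 + 65/19·R2.
Swap R3 and R4.
R3 ← R3 / (795/29).
R1 ← R1 + 40/29·R3.
R2 ← R2 − 219/29·R3.
Rank is 3 with 4 unknowns, leaving x_4 free.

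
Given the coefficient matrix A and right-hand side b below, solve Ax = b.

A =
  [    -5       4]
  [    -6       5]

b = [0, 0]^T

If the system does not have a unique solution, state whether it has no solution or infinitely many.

Row-reduce the augmented matrix:
R1 ← R1 / (-5).
R2 ← R2 + 6·R1.
R2 ← R2 / (1/5).
R1 ← R1 + 4/5·R2.
Reading off the reduced rows gives x_1 = 0, x_2 = 0.

x_1 = 0, x_2 = 0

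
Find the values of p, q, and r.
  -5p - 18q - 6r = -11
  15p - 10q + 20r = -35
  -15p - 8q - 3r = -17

p = 1, q = 1, r = -2

Row-reduce the augmented matrix:
R1 ← R1 / (-5).
R2 ← R2 − 15·R1.
R3 ← R3 + 15·R1.
R2 ← R2 / (-64).
R1 ← R1 − 18/5·R2.
R3 ← R3 − 46·R2.
R3 ← R3 / (263/16).
R1 ← R1 − 21/16·R3.
R2 ← R2 + 1/32·R3.
Reading off the reduced rows gives p = 1, q = 1, r = -2.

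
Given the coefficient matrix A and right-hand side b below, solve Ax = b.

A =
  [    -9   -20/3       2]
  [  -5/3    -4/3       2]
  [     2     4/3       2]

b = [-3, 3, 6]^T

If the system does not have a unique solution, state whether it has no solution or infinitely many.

Row-reduce:
R1 ← R1 / (-9).
R2 ← R2 + 5/3·R1.
R3 ← R3 − 2·R1.
R2 ← R2 / (-8/81).
R1 ← R1 − 20/27·R2.
R3 ← R3 + 4/27·R2.
Rank is 2 with 3 unknowns, leaving x_3 free.

infinitely many solutions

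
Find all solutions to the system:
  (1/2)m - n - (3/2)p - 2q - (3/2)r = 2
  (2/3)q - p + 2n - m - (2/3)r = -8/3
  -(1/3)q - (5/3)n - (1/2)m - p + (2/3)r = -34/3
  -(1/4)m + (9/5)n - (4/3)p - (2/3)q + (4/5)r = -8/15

Row-reduce:
R1 ← R1 / (1/2).
R2 ← R2 + 1·R1.
R3 ← R3 + 1/2·R1.
R4 ← R4 + 1/4·R1.
Swap R2 and R3.
R2 ← R2 / (-8/3).
R1 ← R1 + 2·R2.
R4 ← R4 − 13/10·R2.
R3 ← R3 / (-4).
R1 ← R1 + 9/8·R3.
R2 ← R2 − 15/16·R3.
R4 ← R4 + 317/96·R3.
R4 ← R4 / (-151/2880).
R1 ← R1 + 21/16·R4.
R2 ← R2 − 3/32·R4.
R3 ← R3 − 5/6·R4.
Rank is 4 with 5 unknowns, leaving r free.

infinitely many solutions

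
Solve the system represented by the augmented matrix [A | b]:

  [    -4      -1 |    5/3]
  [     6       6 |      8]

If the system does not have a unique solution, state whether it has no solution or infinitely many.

x_1 = -1, x_2 = 7/3

From equation 1: x_2 = -5/3 − 4·x_1.
Substitute into equation 2 and solve: x_1 = -1.
Then x_2 = 7/3.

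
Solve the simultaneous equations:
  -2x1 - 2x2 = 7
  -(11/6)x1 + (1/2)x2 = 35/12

Row-reduce the augmented matrix:
R1 ← R1 / (-2).
R2 ← R2 + 11/6·R1.
R2 ← R2 / (7/3).
R1 ← R1 − 1·R2.
Reading off the reduced rows gives x1 = -2, x2 = -3/2.

x1 = -2, x2 = -3/2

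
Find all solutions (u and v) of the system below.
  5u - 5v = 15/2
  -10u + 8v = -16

u = 2, v = 1/2

Row-reduce the augmented matrix:
R1 ← R1 / (5).
R2 ← R2 + 10·R1.
R2 ← R2 / (-2).
R1 ← R1 + 1·R2.
Reading off the reduced rows gives u = 2, v = 1/2.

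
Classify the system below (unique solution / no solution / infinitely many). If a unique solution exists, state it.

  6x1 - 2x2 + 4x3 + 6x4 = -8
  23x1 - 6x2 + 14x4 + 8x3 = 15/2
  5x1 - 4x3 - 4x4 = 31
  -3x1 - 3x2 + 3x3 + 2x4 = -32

no solution

Row-reduce:
R1 ← R1 / (6).
R2 ← R2 − 23·R1.
R3 ← R3 − 5·R1.
R4 ← R4 + 3·R1.
R2 ← R2 / (5/3).
R1 ← R1 + 1/3·R2.
R3 ← R3 − 5/3·R2.
R4 ← R4 + 4·R2.
Swap R3 and R4.
R3 ← R3 / (-63/5).
R1 ← R1 + 4/5·R3.
R2 ← R2 + 22/5·R3.
Row 4 reduces to 0 = -1/2, a contradiction. The system is inconsistent.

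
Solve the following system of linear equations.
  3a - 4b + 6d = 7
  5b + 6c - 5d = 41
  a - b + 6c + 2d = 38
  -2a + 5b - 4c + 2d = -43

a = 5, b = -1, c = 6, d = -2

Row-reduce the augmented matrix:
R1 ← R1 / (3).
R3 ← R3 − 1·R1.
R4 ← R4 + 2·R1.
R2 ← R2 / (5).
R1 ← R1 + 4/3·R2.
R3 ← R3 − 1/3·R2.
R4 ← R4 − 7/3·R2.
R3 ← R3 / (28/5).
R1 ← R1 − 8/5·R3.
R2 ← R2 − 6/5·R3.
R4 ← R4 + 34/5·R3.
R4 ← R4 / (367/42).
R1 ← R1 − 4/7·R4.
R2 ← R2 + 15/14·R4.
R3 ← R3 − 5/84·R4.
Reading off the reduced rows gives a = 5, b = -1, c = 6, d = -2.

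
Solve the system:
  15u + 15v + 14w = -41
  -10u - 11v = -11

infinitely many solutions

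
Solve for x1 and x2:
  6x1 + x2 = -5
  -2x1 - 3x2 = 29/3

Row-reduce the augmented matrix:
R1 ← R1 / (6).
R2 ← R2 + 2·R1.
R2 ← R2 / (-8/3).
R1 ← R1 − 1/6·R2.
Reading off the reduced rows gives x1 = -1/3, x2 = -3.

x1 = -1/3, x2 = -3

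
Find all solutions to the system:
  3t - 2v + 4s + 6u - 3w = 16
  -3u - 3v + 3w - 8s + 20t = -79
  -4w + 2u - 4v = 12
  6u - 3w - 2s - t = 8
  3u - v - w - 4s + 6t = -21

infinitely many solutions

Row-reduce:
R1 ← R1 / (6).
R2 ← R2 + 3·R1.
R3 ← R3 − 2·R1.
R4 ← R4 − 6·R1.
R5 ← R5 − 3·R1.
R2 ← R2 / (-4).
R1 ← R1 + 1/3·R2.
R3 ← R3 + 10/3·R2.
R4 ← R4 − 2·R2.
R3 ← R3 / (-17/4).
R1 ← R1 + 5/8·R3.
R2 ← R2 + 3/8·R3.
R4 ← R4 − 3/4·R3.
R5 ← R5 − 1/2·R3.
R4 ← R4 / (-142/17).
R1 ← R1 − 32/51·R4.
R2 ← R2 − 20/17·R4.
R3 ← R3 + 44/51·R4.
R5 ← R5 + 284/51·R4.
Rank is 4 with 5 unknowns, leaving t free.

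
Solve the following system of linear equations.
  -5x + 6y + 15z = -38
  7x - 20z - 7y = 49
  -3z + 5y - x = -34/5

x = 1, y = -2, z = -7/5

Row-reduce the augmented matrix:
R1 ← R1 / (-5).
R2 ← R2 − 7·R1.
R3 ← R3 + 1·R1.
R2 ← R2 / (7/5).
R1 ← R1 + 6/5·R2.
R3 ← R3 − 19/5·R2.
R3 ← R3 / (-61/7).
R1 ← R1 + 15/7·R3.
R2 ← R2 − 5/7·R3.
Reading off the reduced rows gives x = 1, y = -2, z = -7/5.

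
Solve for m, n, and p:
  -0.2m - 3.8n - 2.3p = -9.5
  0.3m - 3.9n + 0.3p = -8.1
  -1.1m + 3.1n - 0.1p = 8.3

Row-reduce the augmented matrix:
R1 ← R1 / (-1/5).
R2 ← R2 − 3/10·R1.
R3 ← R3 + 11/10·R1.
R2 ← R2 / (-48/5).
R1 ← R1 − 19·R2.
R3 ← R3 − 24·R2.
R3 ← R3 / (187/40).
R1 ← R1 − 337/64·R3.
R2 ← R2 − 21/64·R3.
Reading off the reduced rows gives m = -2, n = 2, p = 1.

m = -2, n = 2, p = 1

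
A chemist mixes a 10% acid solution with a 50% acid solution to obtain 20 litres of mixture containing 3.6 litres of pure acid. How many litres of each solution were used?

Let a = litres of solution A, b = litres of solution B.
  a + b = 20
  (1/2)b + (1/10)a = 18/5
From equation 1: a = 20 − b.
Substitute into equation 2 and solve: b = 4.
Then a = 16.

litres of solution A: 16, litres of solution B: 4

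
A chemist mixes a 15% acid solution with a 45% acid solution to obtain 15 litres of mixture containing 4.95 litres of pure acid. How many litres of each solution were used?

litres of solution A: 6, litres of solution B: 9

Let a = litres of solution A, b = litres of solution B.
  a + b = 15
  (3/20)a + (9/20)b = 99/20
Row-reduce the augmented matrix:
R2 ← R2 − 3/20·R1.
R2 ← R2 / (3/10).
R1 ← R1 − 1·R2.
Reading off the reduced rows gives a = 6, b = 9.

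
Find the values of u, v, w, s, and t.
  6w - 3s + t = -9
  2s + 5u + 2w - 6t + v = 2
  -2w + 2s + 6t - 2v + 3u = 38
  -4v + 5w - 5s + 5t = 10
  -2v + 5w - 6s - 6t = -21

u = 6, v = 0, w = -3, s = -2, t = 3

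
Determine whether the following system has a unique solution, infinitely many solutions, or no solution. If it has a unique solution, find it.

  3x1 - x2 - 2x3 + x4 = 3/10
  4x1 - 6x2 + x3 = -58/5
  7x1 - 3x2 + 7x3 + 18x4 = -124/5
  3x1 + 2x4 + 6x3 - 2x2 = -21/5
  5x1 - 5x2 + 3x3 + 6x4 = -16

x1 = 8/5, x2 = 3, x3 = 0, x4 = -3/2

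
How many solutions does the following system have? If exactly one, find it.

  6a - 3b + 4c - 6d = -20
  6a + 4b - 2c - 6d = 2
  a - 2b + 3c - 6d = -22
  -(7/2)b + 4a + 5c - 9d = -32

infinitely many solutions

Row-reduce:
R1 ← R1 / (6).
R2 ← R2 − 6·R1.
R3 ← R3 − 1·R1.
R4 ← R4 − 4·R1.
R2 ← R2 / (7).
R1 ← R1 + 1/2·R2.
R3 ← R3 + 3/2·R2.
R4 ← R4 + 3/2·R2.
R3 ← R3 / (22/21).
R1 ← R1 − 5/21·R3.
R2 ← R2 + 6/7·R3.
R4 ← R4 − 22/21·R3.
Rank is 3 with 4 unknowns, leaving d free.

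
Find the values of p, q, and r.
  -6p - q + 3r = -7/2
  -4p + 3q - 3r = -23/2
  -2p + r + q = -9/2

p = 1, q = -5/2, r = 0

Row-reduce the augmented matrix:
R1 ← R1 / (-6).
R2 ← R2 + 4·R1.
R3 ← R3 + 2·R1.
R2 ← R2 / (11/3).
R1 ← R1 − 1/6·R2.
R3 ← R3 − 4/3·R2.
R3 ← R3 / (20/11).
R1 ← R1 + 3/11·R3.
R2 ← R2 + 15/11·R3.
Reading off the reduced rows gives p = 1, q = -5/2, r = 0.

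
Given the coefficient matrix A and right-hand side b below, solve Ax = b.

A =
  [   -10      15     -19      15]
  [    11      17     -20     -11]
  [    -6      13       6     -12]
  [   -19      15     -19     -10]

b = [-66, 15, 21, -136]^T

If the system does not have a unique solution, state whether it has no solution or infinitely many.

x_1 = 5, x_2 = 3, x_3 = 4, x_4 = 1

Row-reduce the augmented matrix:
R1 ← R1 / (-10).
R2 ← R2 − 11·R1.
R3 ← R3 + 6·R1.
R4 ← R4 + 19·R1.
R2 ← R2 / (67/2).
R1 ← R1 + 3/2·R2.
R3 ← R3 − 4·R2.
R4 ← R4 + 27/2·R2.
R3 ← R3 / (1493/67).
R1 ← R1 − 23/335·R3.
R2 ← R2 + 409/335·R3.
R4 ← R4 − 207/335·R3.
R4 ← R4 / (-266374/7465).
R1 ← R1 + 8861/7465·R4.
R2 ← R2 + 7632/7465·R4.
R3 ← R3 + 1451/1493·R4.
Reading off the reduced rows gives x_1 = 5, x_2 = 3, x_3 = 4, x_4 = 1.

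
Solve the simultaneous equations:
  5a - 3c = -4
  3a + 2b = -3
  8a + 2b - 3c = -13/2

Row-reduce:
R1 ← R1 / (5).
R2 ← R2 − 3·R1.
R3 ← R3 − 8·R1.
R2 ← R2 / (2).
R3 ← R3 − 2·R2.
Row 3 reduces to 0 = 1/2, a contradiction. The system is inconsistent.

no solution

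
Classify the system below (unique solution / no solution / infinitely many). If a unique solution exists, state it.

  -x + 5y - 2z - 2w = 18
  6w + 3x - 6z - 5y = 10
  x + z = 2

Row-reduce:
R1 ← R1 / (-1).
R2 ← R2 − 3·R1.
R3 ← R3 − 1·R1.
R2 ← R2 / (10).
R1 ← R1 + 5·R2.
R3 ← R3 − 5·R2.
R3 ← R3 / (5).
R1 ← R1 + 4·R3.
R2 ← R2 + 6/5·R3.
Rank is 3 with 4 unknowns, leaving w free.

infinitely many solutions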